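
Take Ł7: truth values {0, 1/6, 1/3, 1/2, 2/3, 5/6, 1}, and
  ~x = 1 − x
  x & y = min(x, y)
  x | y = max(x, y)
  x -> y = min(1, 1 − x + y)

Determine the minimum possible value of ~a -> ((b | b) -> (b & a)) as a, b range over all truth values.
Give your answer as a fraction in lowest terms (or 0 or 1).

Take a = 0, b = 1:
~a = ~0 = 1
b | b = 1 | 1 = 1
b & a = 1 & 0 = 0
(b | b) -> (b & a) = 1 -> 0 = 0
~a -> ((b | b) -> (b & a)) = 1 -> 0 = 0
No assignment yields a value below 0, so this is the minimum.

0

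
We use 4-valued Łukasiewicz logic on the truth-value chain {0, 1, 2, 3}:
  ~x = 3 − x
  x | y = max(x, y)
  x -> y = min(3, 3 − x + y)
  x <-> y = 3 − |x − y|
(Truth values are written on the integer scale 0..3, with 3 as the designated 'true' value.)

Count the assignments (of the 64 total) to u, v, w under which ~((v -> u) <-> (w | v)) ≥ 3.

8

value 3: 8 assignments (counts)
value 2: 15 assignments
value 1: 24 assignments
value 0: 17 assignments
So 8 of the 64 assignments meet the threshold.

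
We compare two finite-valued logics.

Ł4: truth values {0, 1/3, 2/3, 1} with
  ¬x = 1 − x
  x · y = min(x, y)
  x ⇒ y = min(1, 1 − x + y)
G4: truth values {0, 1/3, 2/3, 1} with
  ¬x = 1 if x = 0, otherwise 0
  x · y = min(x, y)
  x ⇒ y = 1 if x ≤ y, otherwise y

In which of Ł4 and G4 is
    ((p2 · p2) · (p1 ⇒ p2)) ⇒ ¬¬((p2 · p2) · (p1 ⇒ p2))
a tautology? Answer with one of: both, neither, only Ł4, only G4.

In Ł4: every assignment gives 1 — tautology.
In G4: every assignment gives 1 — tautology.

both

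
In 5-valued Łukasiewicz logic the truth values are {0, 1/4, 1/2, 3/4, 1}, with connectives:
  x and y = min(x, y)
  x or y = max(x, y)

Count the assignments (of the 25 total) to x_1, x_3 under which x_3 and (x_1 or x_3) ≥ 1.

value 1: 5 assignments (counts)
value 3/4: 5 assignments
value 1/2: 5 assignments
value 1/4: 5 assignments
value 0: 5 assignments
So 5 of the 25 assignments meet the threshold.

5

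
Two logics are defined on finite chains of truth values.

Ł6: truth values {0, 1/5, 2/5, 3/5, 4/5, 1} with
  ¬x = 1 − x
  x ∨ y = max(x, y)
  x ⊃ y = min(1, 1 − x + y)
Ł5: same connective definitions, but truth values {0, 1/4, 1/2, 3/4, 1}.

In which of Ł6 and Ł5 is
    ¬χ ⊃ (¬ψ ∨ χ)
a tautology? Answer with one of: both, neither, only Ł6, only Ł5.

neither

In Ł6: at ψ = 1/5, χ = 0 the value is 4/5 — not a tautology.
In Ł5: at ψ = 1/4, χ = 0 the value is 3/4 — not a tautology.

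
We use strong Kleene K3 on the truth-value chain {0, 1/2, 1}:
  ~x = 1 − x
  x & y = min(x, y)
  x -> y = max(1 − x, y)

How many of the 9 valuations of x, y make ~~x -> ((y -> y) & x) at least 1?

x = 0, y = 0 ↦ 1  ≥
x = 0, y = 1/2 ↦ 1  ≥
x = 0, y = 1 ↦ 1  ≥
x = 1/2, y = 0 ↦ 1/2  <
x = 1/2, y = 1/2 ↦ 1/2  <
x = 1/2, y = 1 ↦ 1/2  <
x = 1, y = 0 ↦ 1  ≥
x = 1, y = 1/2 ↦ 1/2  <
x = 1, y = 1 ↦ 1  ≥
So 5 of the 9 assignments meet the threshold.

5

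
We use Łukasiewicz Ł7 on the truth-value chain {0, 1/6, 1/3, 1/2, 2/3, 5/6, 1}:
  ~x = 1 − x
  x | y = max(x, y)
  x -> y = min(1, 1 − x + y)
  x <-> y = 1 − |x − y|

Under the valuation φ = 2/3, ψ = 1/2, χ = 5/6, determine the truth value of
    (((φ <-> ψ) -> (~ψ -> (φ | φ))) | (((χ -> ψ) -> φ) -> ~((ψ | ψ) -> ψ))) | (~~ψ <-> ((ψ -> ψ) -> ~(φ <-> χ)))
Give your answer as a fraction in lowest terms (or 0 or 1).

1

φ <-> ψ = 2/3 <-> 1/2 = 5/6
~ψ = ~1/2 = 1/2
φ | φ = 2/3 | 2/3 = 2/3
~ψ -> (φ | φ) = 1/2 -> 2/3 = 1
(φ <-> ψ) -> (~ψ -> (φ | φ)) = 5/6 -> 1 = 1
χ -> ψ = 5/6 -> 1/2 = 2/3
(χ -> ψ) -> φ = 2/3 -> 2/3 = 1
ψ | ψ = 1/2 | 1/2 = 1/2
(ψ | ψ) -> ψ = 1/2 -> 1/2 = 1
~((ψ | ψ) -> ψ) = ~1 = 0
((χ -> ψ) -> φ) -> ~((ψ | ψ) -> ψ) = 1 -> 0 = 0
((φ <-> ψ) -> (~ψ -> (φ | φ))) | (((χ -> ψ) -> φ) -> ~((ψ | ψ) -> ψ)) = 1 | 0 = 1
~ψ = ~1/2 = 1/2
~~ψ = ~1/2 = 1/2
ψ -> ψ = 1/2 -> 1/2 = 1
φ <-> χ = 2/3 <-> 5/6 = 5/6
~(φ <-> χ) = ~5/6 = 1/6
(ψ -> ψ) -> ~(φ <-> χ) = 1 -> 1/6 = 1/6
~~ψ <-> ((ψ -> ψ) -> ~(φ <-> χ)) = 1/2 <-> 1/6 = 2/3
(((φ <-> ψ) -> (~ψ -> (φ | φ))) | (((χ -> ψ) -> φ) -> ~((ψ | ψ) -> ψ))) | (~~ψ <-> ((ψ -> ψ) -> ~(φ <-> χ))) = 1 | 2/3 = 1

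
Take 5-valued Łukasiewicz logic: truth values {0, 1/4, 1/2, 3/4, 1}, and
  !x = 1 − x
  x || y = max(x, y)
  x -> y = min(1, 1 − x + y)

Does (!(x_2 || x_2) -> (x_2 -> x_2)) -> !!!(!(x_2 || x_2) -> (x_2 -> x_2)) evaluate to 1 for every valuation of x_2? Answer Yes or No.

Counterexample: take x_2 = 0.
x_2 || x_2 = 0 || 0 = 0
!(x_2 || x_2) = !0 = 1
x_2 -> x_2 = 0 -> 0 = 1
!(x_2 || x_2) -> (x_2 -> x_2) = 1 -> 1 = 1
x_2 || x_2 = 0 || 0 = 0
!(x_2 || x_2) = !0 = 1
x_2 -> x_2 = 0 -> 0 = 1
!(x_2 || x_2) -> (x_2 -> x_2) = 1 -> 1 = 1
!(!(x_2 || x_2) -> (x_2 -> x_2)) = !1 = 0
!!(!(x_2 || x_2) -> (x_2 -> x_2)) = !0 = 1
!!!(!(x_2 || x_2) -> (x_2 -> x_2)) = !1 = 0
(!(x_2 || x_2) -> (x_2 -> x_2)) -> !!!(!(x_2 || x_2) -> (x_2 -> x_2)) = 1 -> 0 = 0
This gives 0 ≠ 1.

No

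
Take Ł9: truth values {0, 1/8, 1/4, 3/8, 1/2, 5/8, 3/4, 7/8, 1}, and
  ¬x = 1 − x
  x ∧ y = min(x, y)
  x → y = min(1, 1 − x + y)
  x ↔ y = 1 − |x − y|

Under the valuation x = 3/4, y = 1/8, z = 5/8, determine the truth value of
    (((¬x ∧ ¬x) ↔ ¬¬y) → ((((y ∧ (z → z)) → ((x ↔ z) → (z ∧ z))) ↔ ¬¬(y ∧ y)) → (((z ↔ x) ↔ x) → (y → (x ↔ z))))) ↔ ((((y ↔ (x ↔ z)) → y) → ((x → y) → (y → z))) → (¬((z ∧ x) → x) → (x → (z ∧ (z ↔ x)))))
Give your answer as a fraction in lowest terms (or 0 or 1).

¬x = ¬3/4 = 1/4
¬x = ¬3/4 = 1/4
¬x ∧ ¬x = 1/4 ∧ 1/4 = 1/4
¬y = ¬1/8 = 7/8
¬¬y = ¬7/8 = 1/8
(¬x ∧ ¬x) ↔ ¬¬y = 1/4 ↔ 1/8 = 7/8
z → z = 5/8 → 5/8 = 1
y ∧ (z → z) = 1/8 ∧ 1 = 1/8
x ↔ z = 3/4 ↔ 5/8 = 7/8
z ∧ z = 5/8 ∧ 5/8 = 5/8
(x ↔ z) → (z ∧ z) = 7/8 → 5/8 = 3/4
(y ∧ (z → z)) → ((x ↔ z) → (z ∧ z)) = 1/8 → 3/4 = 1
y ∧ y = 1/8 ∧ 1/8 = 1/8
¬(y ∧ y) = ¬1/8 = 7/8
¬¬(y ∧ y) = ¬7/8 = 1/8
((y ∧ (z → z)) → ((x ↔ z) → (z ∧ z))) ↔ ¬¬(y ∧ y) = 1 ↔ 1/8 = 1/8
z ↔ x = 5/8 ↔ 3/4 = 7/8
(z ↔ x) ↔ x = 7/8 ↔ 3/4 = 7/8
x ↔ z = 3/4 ↔ 5/8 = 7/8
y → (x ↔ z) = 1/8 → 7/8 = 1
((z ↔ x) ↔ x) → (y → (x ↔ z)) = 7/8 → 1 = 1
(((y ∧ (z → z)) → ((x ↔ z) → (z ∧ z))) ↔ ¬¬(y ∧ y)) → (((z ↔ x) ↔ x) → (y → (x ↔ z))) = 1/8 → 1 = 1
((¬x ∧ ¬x) ↔ ¬¬y) → ((((y ∧ (z → z)) → ((x ↔ z) → (z ∧ z))) ↔ ¬¬(y ∧ y)) → (((z ↔ x) ↔ x) → (y → (x ↔ z)))) = 7/8 → 1 = 1
x ↔ z = 3/4 ↔ 5/8 = 7/8
y ↔ (x ↔ z) = 1/8 ↔ 7/8 = 1/4
(y ↔ (x ↔ z)) → y = 1/4 → 1/8 = 7/8
x → y = 3/4 → 1/8 = 3/8
y → z = 1/8 → 5/8 = 1
(x → y) → (y → z) = 3/8 → 1 = 1
((y ↔ (x ↔ z)) → y) → ((x → y) → (y → z)) = 7/8 → 1 = 1
z ∧ x = 5/8 ∧ 3/4 = 5/8
(z ∧ x) → x = 5/8 → 3/4 = 1
¬((z ∧ x) → x) = ¬1 = 0
z ↔ x = 5/8 ↔ 3/4 = 7/8
z ∧ (z ↔ x) = 5/8 ∧ 7/8 = 5/8
x → (z ∧ (z ↔ x)) = 3/4 → 5/8 = 7/8
¬((z ∧ x) → x) → (x → (z ∧ (z ↔ x))) = 0 → 7/8 = 1
(((y ↔ (x ↔ z)) → y) → ((x → y) → (y → z))) → (¬((z ∧ x) → x) → (x → (z ∧ (z ↔ x)))) = 1 → 1 = 1
(((¬x ∧ ¬x) ↔ ¬¬y) → ((((y ∧ (z → z)) → ((x ↔ z) → (z ∧ z))) ↔ ¬¬(y ∧ y)) → (((z ↔ x) ↔ x) → (y → (x ↔ z))))) ↔ ((((y ↔ (x ↔ z)) → y) → ((x → y) → (y → z))) → (¬((z ∧ x) → x) → (x → (z ∧ (z ↔ x))))) = 1 ↔ 1 = 1

1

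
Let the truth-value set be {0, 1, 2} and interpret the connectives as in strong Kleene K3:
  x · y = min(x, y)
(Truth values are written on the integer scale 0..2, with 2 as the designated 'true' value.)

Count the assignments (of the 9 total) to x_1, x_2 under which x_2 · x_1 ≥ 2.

1

x_1 = 0, x_2 = 0 ↦ 0  <
x_1 = 0, x_2 = 1 ↦ 0  <
x_1 = 0, x_2 = 2 ↦ 0  <
x_1 = 1, x_2 = 0 ↦ 0  <
x_1 = 1, x_2 = 1 ↦ 1  <
x_1 = 1, x_2 = 2 ↦ 1  <
x_1 = 2, x_2 = 0 ↦ 0  <
x_1 = 2, x_2 = 1 ↦ 1  <
x_1 = 2, x_2 = 2 ↦ 2  ≥
So 1 of the 9 assignments meets the threshold.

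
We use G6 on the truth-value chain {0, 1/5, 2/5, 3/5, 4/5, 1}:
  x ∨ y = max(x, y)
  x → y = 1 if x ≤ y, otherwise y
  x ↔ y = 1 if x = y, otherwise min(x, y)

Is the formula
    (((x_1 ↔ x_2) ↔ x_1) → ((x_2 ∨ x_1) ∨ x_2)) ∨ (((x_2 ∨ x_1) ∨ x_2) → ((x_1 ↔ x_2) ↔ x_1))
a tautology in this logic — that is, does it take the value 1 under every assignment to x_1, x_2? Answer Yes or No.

Yes

At x_1 = 1, x_2 = 4/5, for instance:
x_1 ↔ x_2 = 1 ↔ 4/5 = 4/5
(x_1 ↔ x_2) ↔ x_1 = 4/5 ↔ 1 = 4/5
x_2 ∨ x_1 = 4/5 ∨ 1 = 1
(x_2 ∨ x_1) ∨ x_2 = 1 ∨ 4/5 = 1
((x_1 ↔ x_2) ↔ x_1) → ((x_2 ∨ x_1) ∨ x_2) = 4/5 → 1 = 1
((x_2 ∨ x_1) ∨ x_2) → ((x_1 ↔ x_2) ↔ x_1) = 1 → 4/5 = 4/5
(((x_1 ↔ x_2) ↔ x_1) → ((x_2 ∨ x_1) ∨ x_2)) ∨ (((x_2 ∨ x_1) ∨ x_2) → ((x_1 ↔ x_2) ↔ x_1)) = 1 ∨ 4/5 = 1
and checking the remaining 35 assignments likewise gives ≥ 1 in every case.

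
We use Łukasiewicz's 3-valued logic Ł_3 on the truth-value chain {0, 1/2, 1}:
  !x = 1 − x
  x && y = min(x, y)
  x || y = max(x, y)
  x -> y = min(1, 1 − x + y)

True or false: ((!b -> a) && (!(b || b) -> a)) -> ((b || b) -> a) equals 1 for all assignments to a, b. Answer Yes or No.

Counterexample: take a = 0, b = 1.
!b = !1 = 0
!b -> a = 0 -> 0 = 1
b || b = 1 || 1 = 1
!(b || b) = !1 = 0
!(b || b) -> a = 0 -> 0 = 1
(!b -> a) && (!(b || b) -> a) = 1 && 1 = 1
b || b = 1 || 1 = 1
(b || b) -> a = 1 -> 0 = 0
((!b -> a) && (!(b || b) -> a)) -> ((b || b) -> a) = 1 -> 0 = 0
This gives 0 ≠ 1.

No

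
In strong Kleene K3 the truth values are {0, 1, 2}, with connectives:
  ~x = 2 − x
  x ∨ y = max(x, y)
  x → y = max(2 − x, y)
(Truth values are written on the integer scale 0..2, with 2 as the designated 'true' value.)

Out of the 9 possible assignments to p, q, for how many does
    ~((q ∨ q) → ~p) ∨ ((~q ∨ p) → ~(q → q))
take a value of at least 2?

2

p = 0, q = 0 ↦ 0  <
p = 0, q = 1 ↦ 1  <
p = 0, q = 2 ↦ 2  ≥
p = 1, q = 0 ↦ 0  <
p = 1, q = 1 ↦ 1  <
p = 1, q = 2 ↦ 1  <
p = 2, q = 0 ↦ 0  <
p = 2, q = 1 ↦ 1  <
p = 2, q = 2 ↦ 2  ≥
So 2 of the 9 assignments meet the threshold.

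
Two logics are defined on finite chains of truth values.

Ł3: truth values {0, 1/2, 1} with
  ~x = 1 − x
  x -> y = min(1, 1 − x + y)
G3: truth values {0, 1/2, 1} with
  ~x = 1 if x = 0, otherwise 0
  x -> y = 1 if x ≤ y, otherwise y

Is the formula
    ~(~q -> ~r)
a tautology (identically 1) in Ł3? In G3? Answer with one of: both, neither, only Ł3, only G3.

In Ł3: at q = 0, r = 0 the value is 0 — not a tautology.
In G3: at q = 0, r = 0 the value is 0 — not a tautology.

neither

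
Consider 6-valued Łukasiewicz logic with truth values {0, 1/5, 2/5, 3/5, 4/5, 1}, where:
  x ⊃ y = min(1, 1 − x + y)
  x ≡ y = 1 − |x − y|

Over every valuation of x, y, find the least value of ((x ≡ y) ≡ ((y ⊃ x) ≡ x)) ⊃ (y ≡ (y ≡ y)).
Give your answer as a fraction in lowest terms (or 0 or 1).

1/5

Take x = 2/5, y = 0:
x ≡ y = 2/5 ≡ 0 = 3/5
y ⊃ x = 0 ⊃ 2/5 = 1
(y ⊃ x) ≡ x = 1 ≡ 2/5 = 2/5
(x ≡ y) ≡ ((y ⊃ x) ≡ x) = 3/5 ≡ 2/5 = 4/5
y ≡ y = 0 ≡ 0 = 1
y ≡ (y ≡ y) = 0 ≡ 1 = 0
((x ≡ y) ≡ ((y ⊃ x) ≡ x)) ⊃ (y ≡ (y ≡ y)) = 4/5 ⊃ 0 = 1/5
No assignment yields a value below 1/5, so this is the minimum.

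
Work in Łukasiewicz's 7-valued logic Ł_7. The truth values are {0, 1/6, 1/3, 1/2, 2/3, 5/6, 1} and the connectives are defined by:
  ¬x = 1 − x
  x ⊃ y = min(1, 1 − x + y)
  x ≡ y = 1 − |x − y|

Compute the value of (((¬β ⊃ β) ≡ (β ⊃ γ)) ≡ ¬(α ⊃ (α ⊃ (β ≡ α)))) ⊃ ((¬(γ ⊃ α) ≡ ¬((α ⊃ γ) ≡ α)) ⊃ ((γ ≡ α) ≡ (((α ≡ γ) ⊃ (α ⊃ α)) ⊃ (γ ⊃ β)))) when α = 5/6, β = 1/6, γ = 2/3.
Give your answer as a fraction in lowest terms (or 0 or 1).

¬β = ¬1/6 = 5/6
¬β ⊃ β = 5/6 ⊃ 1/6 = 1/3
β ⊃ γ = 1/6 ⊃ 2/3 = 1
(¬β ⊃ β) ≡ (β ⊃ γ) = 1/3 ≡ 1 = 1/3
β ≡ α = 1/6 ≡ 5/6 = 1/3
α ⊃ (β ≡ α) = 5/6 ⊃ 1/3 = 1/2
α ⊃ (α ⊃ (β ≡ α)) = 5/6 ⊃ 1/2 = 2/3
¬(α ⊃ (α ⊃ (β ≡ α))) = ¬2/3 = 1/3
((¬β ⊃ β) ≡ (β ⊃ γ)) ≡ ¬(α ⊃ (α ⊃ (β ≡ α))) = 1/3 ≡ 1/3 = 1
γ ⊃ α = 2/3 ⊃ 5/6 = 1
¬(γ ⊃ α) = ¬1 = 0
α ⊃ γ = 5/6 ⊃ 2/3 = 5/6
(α ⊃ γ) ≡ α = 5/6 ≡ 5/6 = 1
¬((α ⊃ γ) ≡ α) = ¬1 = 0
¬(γ ⊃ α) ≡ ¬((α ⊃ γ) ≡ α) = 0 ≡ 0 = 1
γ ≡ α = 2/3 ≡ 5/6 = 5/6
α ≡ γ = 5/6 ≡ 2/3 = 5/6
α ⊃ α = 5/6 ⊃ 5/6 = 1
(α ≡ γ) ⊃ (α ⊃ α) = 5/6 ⊃ 1 = 1
γ ⊃ β = 2/3 ⊃ 1/6 = 1/2
((α ≡ γ) ⊃ (α ⊃ α)) ⊃ (γ ⊃ β) = 1 ⊃ 1/2 = 1/2
(γ ≡ α) ≡ (((α ≡ γ) ⊃ (α ⊃ α)) ⊃ (γ ⊃ β)) = 5/6 ≡ 1/2 = 2/3
(¬(γ ⊃ α) ≡ ¬((α ⊃ γ) ≡ α)) ⊃ ((γ ≡ α) ≡ (((α ≡ γ) ⊃ (α ⊃ α)) ⊃ (γ ⊃ β))) = 1 ⊃ 2/3 = 2/3
(((¬β ⊃ β) ≡ (β ⊃ γ)) ≡ ¬(α ⊃ (α ⊃ (β ≡ α)))) ⊃ ((¬(γ ⊃ α) ≡ ¬((α ⊃ γ) ≡ α)) ⊃ ((γ ≡ α) ≡ (((α ≡ γ) ⊃ (α ⊃ α)) ⊃ (γ ⊃ β)))) = 1 ⊃ 2/3 = 2/3

2/3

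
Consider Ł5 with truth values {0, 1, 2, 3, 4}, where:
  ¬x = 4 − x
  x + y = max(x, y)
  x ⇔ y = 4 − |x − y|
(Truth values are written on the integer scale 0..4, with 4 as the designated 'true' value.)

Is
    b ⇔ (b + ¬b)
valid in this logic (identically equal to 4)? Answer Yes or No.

Counterexample: take b = 0.
¬b = ¬0 = 4
b + ¬b = 0 + 4 = 4
b ⇔ (b + ¬b) = 0 ⇔ 4 = 0
This gives 0 ≠ 4.

No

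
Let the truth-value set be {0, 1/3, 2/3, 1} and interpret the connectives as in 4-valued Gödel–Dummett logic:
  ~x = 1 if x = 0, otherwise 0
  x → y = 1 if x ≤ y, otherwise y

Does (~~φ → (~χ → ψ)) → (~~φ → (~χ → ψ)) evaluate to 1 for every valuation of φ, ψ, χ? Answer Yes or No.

At φ = 2/3, ψ = 2/3, χ = 2/3, for instance:
~φ = ~2/3 = 0
~~φ = ~0 = 1
~χ = ~2/3 = 0
~χ → ψ = 0 → 2/3 = 1
~~φ → (~χ → ψ) = 1 → 1 = 1
(~~φ → (~χ → ψ)) → (~~φ → (~χ → ψ)) = 1 → 1 = 1
and checking the remaining 63 assignments likewise gives ≥ 1 in every case.

Yes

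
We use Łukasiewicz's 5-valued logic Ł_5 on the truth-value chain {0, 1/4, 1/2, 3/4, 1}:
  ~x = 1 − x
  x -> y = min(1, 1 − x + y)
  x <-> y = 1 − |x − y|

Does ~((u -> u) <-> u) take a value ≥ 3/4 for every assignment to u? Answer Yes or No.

No

Counterexample: take u = 1/2.
u -> u = 1/2 -> 1/2 = 1
(u -> u) <-> u = 1 <-> 1/2 = 1/2
~((u -> u) <-> u) = ~1/2 = 1/2
This gives 1/2, which is below 3/4.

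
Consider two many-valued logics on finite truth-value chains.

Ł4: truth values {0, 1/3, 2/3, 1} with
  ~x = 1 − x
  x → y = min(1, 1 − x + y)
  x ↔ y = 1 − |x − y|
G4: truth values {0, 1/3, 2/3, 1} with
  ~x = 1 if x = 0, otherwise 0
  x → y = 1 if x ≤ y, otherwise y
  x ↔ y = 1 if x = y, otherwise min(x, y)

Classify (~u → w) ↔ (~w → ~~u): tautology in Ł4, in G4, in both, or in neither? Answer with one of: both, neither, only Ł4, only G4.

In Ł4: every assignment gives 1 — tautology.
In G4: at u = 0, w = 1/3 the value is 1/3 — not a tautology.

only Ł4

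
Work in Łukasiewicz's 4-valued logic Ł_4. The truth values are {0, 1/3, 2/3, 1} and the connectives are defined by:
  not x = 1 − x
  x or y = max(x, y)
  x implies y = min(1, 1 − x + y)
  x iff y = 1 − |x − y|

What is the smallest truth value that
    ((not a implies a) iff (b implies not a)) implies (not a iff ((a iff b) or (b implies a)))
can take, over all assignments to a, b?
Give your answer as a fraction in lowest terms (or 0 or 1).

Take a = 1, b = 0:
not a = not 1 = 0
not a implies a = 0 implies 1 = 1
not a = not 1 = 0
b implies not a = 0 implies 0 = 1
(not a implies a) iff (b implies not a) = 1 iff 1 = 1
not a = not 1 = 0
a iff b = 1 iff 0 = 0
b implies a = 0 implies 1 = 1
(a iff b) or (b implies a) = 0 or 1 = 1
not a iff ((a iff b) or (b implies a)) = 0 iff 1 = 0
((not a implies a) iff (b implies not a)) implies (not a iff ((a iff b) or (b implies a))) = 1 implies 0 = 0
No assignment yields a value below 0, so this is the minimum.

0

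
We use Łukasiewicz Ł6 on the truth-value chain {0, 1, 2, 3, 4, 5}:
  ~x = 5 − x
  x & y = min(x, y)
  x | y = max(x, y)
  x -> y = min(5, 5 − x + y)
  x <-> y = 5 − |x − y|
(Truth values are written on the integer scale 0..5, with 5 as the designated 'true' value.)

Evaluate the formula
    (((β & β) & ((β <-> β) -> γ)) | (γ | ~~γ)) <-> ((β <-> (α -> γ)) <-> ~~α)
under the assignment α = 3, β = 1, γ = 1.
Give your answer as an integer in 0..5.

1

β & β = 1 & 1 = 1
β <-> β = 1 <-> 1 = 5
(β <-> β) -> γ = 5 -> 1 = 1
(β & β) & ((β <-> β) -> γ) = 1 & 1 = 1
~γ = ~1 = 4
~~γ = ~4 = 1
γ | ~~γ = 1 | 1 = 1
((β & β) & ((β <-> β) -> γ)) | (γ | ~~γ) = 1 | 1 = 1
α -> γ = 3 -> 1 = 3
β <-> (α -> γ) = 1 <-> 3 = 3
~α = ~3 = 2
~~α = ~2 = 3
(β <-> (α -> γ)) <-> ~~α = 3 <-> 3 = 5
(((β & β) & ((β <-> β) -> γ)) | (γ | ~~γ)) <-> ((β <-> (α -> γ)) <-> ~~α) = 1 <-> 5 = 1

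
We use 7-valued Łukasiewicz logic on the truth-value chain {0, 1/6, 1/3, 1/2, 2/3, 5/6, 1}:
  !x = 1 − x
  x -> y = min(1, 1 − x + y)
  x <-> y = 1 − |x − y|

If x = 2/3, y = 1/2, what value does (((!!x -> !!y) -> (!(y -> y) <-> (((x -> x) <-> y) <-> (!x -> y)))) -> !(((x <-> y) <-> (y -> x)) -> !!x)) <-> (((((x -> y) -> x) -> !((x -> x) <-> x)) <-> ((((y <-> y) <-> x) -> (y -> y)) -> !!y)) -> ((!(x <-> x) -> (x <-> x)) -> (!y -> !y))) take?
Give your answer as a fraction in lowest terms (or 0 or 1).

1/2

!x = !2/3 = 1/3
!!x = !1/3 = 2/3
!y = !1/2 = 1/2
!!y = !1/2 = 1/2
!!x -> !!y = 2/3 -> 1/2 = 5/6
y -> y = 1/2 -> 1/2 = 1
!(y -> y) = !1 = 0
x -> x = 2/3 -> 2/3 = 1
(x -> x) <-> y = 1 <-> 1/2 = 1/2
!x = !2/3 = 1/3
!x -> y = 1/3 -> 1/2 = 1
((x -> x) <-> y) <-> (!x -> y) = 1/2 <-> 1 = 1/2
!(y -> y) <-> (((x -> x) <-> y) <-> (!x -> y)) = 0 <-> 1/2 = 1/2
(!!x -> !!y) -> (!(y -> y) <-> (((x -> x) <-> y) <-> (!x -> y))) = 5/6 -> 1/2 = 2/3
x <-> y = 2/3 <-> 1/2 = 5/6
y -> x = 1/2 -> 2/3 = 1
(x <-> y) <-> (y -> x) = 5/6 <-> 1 = 5/6
!x = !2/3 = 1/3
!!x = !1/3 = 2/3
((x <-> y) <-> (y -> x)) -> !!x = 5/6 -> 2/3 = 5/6
!(((x <-> y) <-> (y -> x)) -> !!x) = !5/6 = 1/6
((!!x -> !!y) -> (!(y -> y) <-> (((x -> x) <-> y) <-> (!x -> y)))) -> !(((x <-> y) <-> (y -> x)) -> !!x) = 2/3 -> 1/6 = 1/2
x -> y = 2/3 -> 1/2 = 5/6
(x -> y) -> x = 5/6 -> 2/3 = 5/6
x -> x = 2/3 -> 2/3 = 1
(x -> x) <-> x = 1 <-> 2/3 = 2/3
!((x -> x) <-> x) = !2/3 = 1/3
((x -> y) -> x) -> !((x -> x) <-> x) = 5/6 -> 1/3 = 1/2
y <-> y = 1/2 <-> 1/2 = 1
(y <-> y) <-> x = 1 <-> 2/3 = 2/3
y -> y = 1/2 -> 1/2 = 1
((y <-> y) <-> x) -> (y -> y) = 2/3 -> 1 = 1
!y = !1/2 = 1/2
!!y = !1/2 = 1/2
(((y <-> y) <-> x) -> (y -> y)) -> !!y = 1 -> 1/2 = 1/2
(((x -> y) -> x) -> !((x -> x) <-> x)) <-> ((((y <-> y) <-> x) -> (y -> y)) -> !!y) = 1/2 <-> 1/2 = 1
x <-> x = 2/3 <-> 2/3 = 1
!(x <-> x) = !1 = 0
x <-> x = 2/3 <-> 2/3 = 1
!(x <-> x) -> (x <-> x) = 0 -> 1 = 1
!y = !1/2 = 1/2
!y = !1/2 = 1/2
!y -> !y = 1/2 -> 1/2 = 1
(!(x <-> x) -> (x <-> x)) -> (!y -> !y) = 1 -> 1 = 1
((((x -> y) -> x) -> !((x -> x) <-> x)) <-> ((((y <-> y) <-> x) -> (y -> y)) -> !!y)) -> ((!(x <-> x) -> (x <-> x)) -> (!y -> !y)) = 1 -> 1 = 1
(((!!x -> !!y) -> (!(y -> y) <-> (((x -> x) <-> y) <-> (!x -> y)))) -> !(((x <-> y) <-> (y -> x)) -> !!x)) <-> (((((x -> y) -> x) -> !((x -> x) <-> x)) <-> ((((y <-> y) <-> x) -> (y -> y)) -> !!y)) -> ((!(x <-> x) -> (x <-> x)) -> (!y -> !y))) = 1/2 <-> 1 = 1/2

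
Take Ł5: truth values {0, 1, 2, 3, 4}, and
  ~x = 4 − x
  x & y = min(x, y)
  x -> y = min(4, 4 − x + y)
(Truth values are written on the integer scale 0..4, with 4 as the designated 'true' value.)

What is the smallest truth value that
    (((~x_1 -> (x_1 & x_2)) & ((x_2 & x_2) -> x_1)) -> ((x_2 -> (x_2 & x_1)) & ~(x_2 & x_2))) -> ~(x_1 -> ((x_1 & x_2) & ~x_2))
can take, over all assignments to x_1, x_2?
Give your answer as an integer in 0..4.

0

Take x_1 = 0, x_2 = 0:
~x_1 = ~0 = 4
x_1 & x_2 = 0 & 0 = 0
~x_1 -> (x_1 & x_2) = 4 -> 0 = 0
x_2 & x_2 = 0 & 0 = 0
(x_2 & x_2) -> x_1 = 0 -> 0 = 4
(~x_1 -> (x_1 & x_2)) & ((x_2 & x_2) -> x_1) = 0 & 4 = 0
x_2 & x_1 = 0 & 0 = 0
x_2 -> (x_2 & x_1) = 0 -> 0 = 4
x_2 & x_2 = 0 & 0 = 0
~(x_2 & x_2) = ~0 = 4
(x_2 -> (x_2 & x_1)) & ~(x_2 & x_2) = 4 & 4 = 4
((~x_1 -> (x_1 & x_2)) & ((x_2 & x_2) -> x_1)) -> ((x_2 -> (x_2 & x_1)) & ~(x_2 & x_2)) = 0 -> 4 = 4
x_1 & x_2 = 0 & 0 = 0
~x_2 = ~0 = 4
(x_1 & x_2) & ~x_2 = 0 & 4 = 0
x_1 -> ((x_1 & x_2) & ~x_2) = 0 -> 0 = 4
~(x_1 -> ((x_1 & x_2) & ~x_2)) = ~4 = 0
(((~x_1 -> (x_1 & x_2)) & ((x_2 & x_2) -> x_1)) -> ((x_2 -> (x_2 & x_1)) & ~(x_2 & x_2))) -> ~(x_1 -> ((x_1 & x_2) & ~x_2)) = 4 -> 0 = 0
No assignment yields a value below 0, so this is the minimum.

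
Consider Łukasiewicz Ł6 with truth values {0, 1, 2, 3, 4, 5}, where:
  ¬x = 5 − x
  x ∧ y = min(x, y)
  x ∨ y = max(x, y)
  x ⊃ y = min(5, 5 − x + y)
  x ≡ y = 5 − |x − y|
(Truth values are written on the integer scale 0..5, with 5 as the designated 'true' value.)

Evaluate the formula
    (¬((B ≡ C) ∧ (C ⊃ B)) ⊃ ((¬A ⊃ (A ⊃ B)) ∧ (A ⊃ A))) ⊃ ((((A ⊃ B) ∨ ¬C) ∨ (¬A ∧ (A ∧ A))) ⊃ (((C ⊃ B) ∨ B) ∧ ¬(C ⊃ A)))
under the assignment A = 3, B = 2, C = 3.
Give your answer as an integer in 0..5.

B ≡ C = 2 ≡ 3 = 4
C ⊃ B = 3 ⊃ 2 = 4
(B ≡ C) ∧ (C ⊃ B) = 4 ∧ 4 = 4
¬((B ≡ C) ∧ (C ⊃ B)) = ¬4 = 1
¬A = ¬3 = 2
A ⊃ B = 3 ⊃ 2 = 4
¬A ⊃ (A ⊃ B) = 2 ⊃ 4 = 5
A ⊃ A = 3 ⊃ 3 = 5
(¬A ⊃ (A ⊃ B)) ∧ (A ⊃ A) = 5 ∧ 5 = 5
¬((B ≡ C) ∧ (C ⊃ B)) ⊃ ((¬A ⊃ (A ⊃ B)) ∧ (A ⊃ A)) = 1 ⊃ 5 = 5
A ⊃ B = 3 ⊃ 2 = 4
¬C = ¬3 = 2
(A ⊃ B) ∨ ¬C = 4 ∨ 2 = 4
¬A = ¬3 = 2
A ∧ A = 3 ∧ 3 = 3
¬A ∧ (A ∧ A) = 2 ∧ 3 = 2
((A ⊃ B) ∨ ¬C) ∨ (¬A ∧ (A ∧ A)) = 4 ∨ 2 = 4
C ⊃ B = 3 ⊃ 2 = 4
(C ⊃ B) ∨ B = 4 ∨ 2 = 4
C ⊃ A = 3 ⊃ 3 = 5
¬(C ⊃ A) = ¬5 = 0
((C ⊃ B) ∨ B) ∧ ¬(C ⊃ A) = 4 ∧ 0 = 0
(((A ⊃ B) ∨ ¬C) ∨ (¬A ∧ (A ∧ A))) ⊃ (((C ⊃ B) ∨ B) ∧ ¬(C ⊃ A)) = 4 ⊃ 0 = 1
(¬((B ≡ C) ∧ (C ⊃ B)) ⊃ ((¬A ⊃ (A ⊃ B)) ∧ (A ⊃ A))) ⊃ ((((A ⊃ B) ∨ ¬C) ∨ (¬A ∧ (A ∧ A))) ⊃ (((C ⊃ B) ∨ B) ∧ ¬(C ⊃ A))) = 5 ⊃ 1 = 1

1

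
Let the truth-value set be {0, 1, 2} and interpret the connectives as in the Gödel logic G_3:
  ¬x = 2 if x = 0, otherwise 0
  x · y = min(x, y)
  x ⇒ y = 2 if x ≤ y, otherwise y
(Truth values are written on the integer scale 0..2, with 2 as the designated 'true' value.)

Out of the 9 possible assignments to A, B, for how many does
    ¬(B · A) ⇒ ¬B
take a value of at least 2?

7

A = 0, B = 0 ↦ 2  ≥
A = 0, B = 1 ↦ 0  <
A = 0, B = 2 ↦ 0  <
A = 1, B = 0 ↦ 2  ≥
A = 1, B = 1 ↦ 2  ≥
A = 1, B = 2 ↦ 2  ≥
A = 2, B = 0 ↦ 2  ≥
A = 2, B = 1 ↦ 2  ≥
A = 2, B = 2 ↦ 2  ≥
So 7 of the 9 assignments meet the threshold.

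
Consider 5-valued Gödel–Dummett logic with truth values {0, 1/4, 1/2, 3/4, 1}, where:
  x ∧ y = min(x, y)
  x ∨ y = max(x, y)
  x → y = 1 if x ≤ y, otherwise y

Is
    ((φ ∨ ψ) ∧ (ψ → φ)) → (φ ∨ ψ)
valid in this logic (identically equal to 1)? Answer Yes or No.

At φ = 0, ψ = 1/4, for instance:
φ ∨ ψ = 0 ∨ 1/4 = 1/4
ψ → φ = 1/4 → 0 = 0
(φ ∨ ψ) ∧ (ψ → φ) = 1/4 ∧ 0 = 0
((φ ∨ ψ) ∧ (ψ → φ)) → (φ ∨ ψ) = 0 → 1/4 = 1
and checking the remaining 24 assignments likewise gives ≥ 1 in every case.

Yes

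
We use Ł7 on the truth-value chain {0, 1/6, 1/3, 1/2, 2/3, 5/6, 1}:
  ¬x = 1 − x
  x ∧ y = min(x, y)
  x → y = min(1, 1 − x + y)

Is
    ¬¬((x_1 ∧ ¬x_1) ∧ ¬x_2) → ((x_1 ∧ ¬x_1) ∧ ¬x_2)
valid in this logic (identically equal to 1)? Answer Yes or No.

At x_1 = 1/3, x_2 = 1, for instance:
¬x_1 = ¬1/3 = 2/3
x_1 ∧ ¬x_1 = 1/3 ∧ 2/3 = 1/3
¬x_2 = ¬1 = 0
(x_1 ∧ ¬x_1) ∧ ¬x_2 = 1/3 ∧ 0 = 0
¬((x_1 ∧ ¬x_1) ∧ ¬x_2) = ¬0 = 1
¬¬((x_1 ∧ ¬x_1) ∧ ¬x_2) = ¬1 = 0
¬¬((x_1 ∧ ¬x_1) ∧ ¬x_2) → ((x_1 ∧ ¬x_1) ∧ ¬x_2) = 0 → 0 = 1
and checking the remaining 48 assignments likewise gives ≥ 1 in every case.

Yes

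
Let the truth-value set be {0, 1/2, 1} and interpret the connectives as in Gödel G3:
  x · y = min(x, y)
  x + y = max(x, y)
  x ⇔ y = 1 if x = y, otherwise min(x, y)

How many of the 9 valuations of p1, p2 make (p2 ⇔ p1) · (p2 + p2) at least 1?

p1 = 0, p2 = 0 ↦ 0  <
p1 = 0, p2 = 1/2 ↦ 0  <
p1 = 0, p2 = 1 ↦ 0  <
p1 = 1/2, p2 = 0 ↦ 0  <
p1 = 1/2, p2 = 1/2 ↦ 1/2  <
p1 = 1/2, p2 = 1 ↦ 1/2  <
p1 = 1, p2 = 0 ↦ 0  <
p1 = 1, p2 = 1/2 ↦ 1/2  <
p1 = 1, p2 = 1 ↦ 1  ≥
So 1 of the 9 assignments meets the threshold.

1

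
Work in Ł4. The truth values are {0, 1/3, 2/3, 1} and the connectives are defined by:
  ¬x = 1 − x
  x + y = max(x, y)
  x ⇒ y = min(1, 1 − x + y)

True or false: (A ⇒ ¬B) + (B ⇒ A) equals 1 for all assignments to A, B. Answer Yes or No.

Counterexample: take A = 1/3, B = 1.
¬B = ¬1 = 0
A ⇒ ¬B = 1/3 ⇒ 0 = 2/3
B ⇒ A = 1 ⇒ 1/3 = 1/3
(A ⇒ ¬B) + (B ⇒ A) = 2/3 + 1/3 = 2/3
This gives 2/3 ≠ 1.

No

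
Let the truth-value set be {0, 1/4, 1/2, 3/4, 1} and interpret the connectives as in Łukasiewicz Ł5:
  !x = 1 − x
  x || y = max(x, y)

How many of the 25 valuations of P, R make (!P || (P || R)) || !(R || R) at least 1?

16

value 1: 16 assignments (counts)
value 3/4: 8 assignments
value 1/2: 1 assignment
So 16 of the 25 assignments meet the threshold.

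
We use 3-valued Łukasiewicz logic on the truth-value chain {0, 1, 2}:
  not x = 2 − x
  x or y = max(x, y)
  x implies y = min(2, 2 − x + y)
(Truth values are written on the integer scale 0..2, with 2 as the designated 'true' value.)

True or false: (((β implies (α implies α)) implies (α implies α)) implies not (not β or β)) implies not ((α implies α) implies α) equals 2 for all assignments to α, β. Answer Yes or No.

No

Counterexample: take α = 2, β = 1.
α implies α = 2 implies 2 = 2
β implies (α implies α) = 1 implies 2 = 2
α implies α = 2 implies 2 = 2
(β implies (α implies α)) implies (α implies α) = 2 implies 2 = 2
not β = not 1 = 1
not β or β = 1 or 1 = 1
not (not β or β) = not 1 = 1
((β implies (α implies α)) implies (α implies α)) implies not (not β or β) = 2 implies 1 = 1
α implies α = 2 implies 2 = 2
(α implies α) implies α = 2 implies 2 = 2
not ((α implies α) implies α) = not 2 = 0
(((β implies (α implies α)) implies (α implies α)) implies not (not β or β)) implies not ((α implies α) implies α) = 1 implies 0 = 1
This gives 1 ≠ 2.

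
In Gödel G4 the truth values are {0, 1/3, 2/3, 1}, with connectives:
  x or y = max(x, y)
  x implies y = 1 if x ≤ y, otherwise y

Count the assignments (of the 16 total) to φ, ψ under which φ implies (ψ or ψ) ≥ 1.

φ = 0, ψ = 0 ↦ 1  ≥
φ = 0, ψ = 1/3 ↦ 1  ≥
φ = 0, ψ = 2/3 ↦ 1  ≥
φ = 0, ψ = 1 ↦ 1  ≥
φ = 1/3, ψ = 0 ↦ 0  <
φ = 1/3, ψ = 1/3 ↦ 1  ≥
φ = 1/3, ψ = 2/3 ↦ 1  ≥
φ = 1/3, ψ = 1 ↦ 1  ≥
φ = 2/3, ψ = 0 ↦ 0  <
φ = 2/3, ψ = 1/3 ↦ 1/3  <
φ = 2/3, ψ = 2/3 ↦ 1  ≥
φ = 2/3, ψ = 1 ↦ 1  ≥
φ = 1, ψ = 0 ↦ 0  <
φ = 1, ψ = 1/3 ↦ 1/3  <
φ = 1, ψ = 2/3 ↦ 2/3  <
φ = 1, ψ = 1 ↦ 1  ≥
So 10 of the 16 assignments meet the threshold.

10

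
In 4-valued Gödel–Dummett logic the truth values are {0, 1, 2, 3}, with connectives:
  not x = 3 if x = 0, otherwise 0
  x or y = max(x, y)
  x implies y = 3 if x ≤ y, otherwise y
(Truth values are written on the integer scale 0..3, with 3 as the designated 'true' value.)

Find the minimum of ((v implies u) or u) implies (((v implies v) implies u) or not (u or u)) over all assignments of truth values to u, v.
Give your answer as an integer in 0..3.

1

Take u = 1, v = 0:
v implies u = 0 implies 1 = 3
(v implies u) or u = 3 or 1 = 3
v implies v = 0 implies 0 = 3
(v implies v) implies u = 3 implies 1 = 1
u or u = 1 or 1 = 1
not (u or u) = not 1 = 0
((v implies v) implies u) or not (u or u) = 1 or 0 = 1
((v implies u) or u) implies (((v implies v) implies u) or not (u or u)) = 3 implies 1 = 1
No assignment yields a value below 1, so this is the minimum.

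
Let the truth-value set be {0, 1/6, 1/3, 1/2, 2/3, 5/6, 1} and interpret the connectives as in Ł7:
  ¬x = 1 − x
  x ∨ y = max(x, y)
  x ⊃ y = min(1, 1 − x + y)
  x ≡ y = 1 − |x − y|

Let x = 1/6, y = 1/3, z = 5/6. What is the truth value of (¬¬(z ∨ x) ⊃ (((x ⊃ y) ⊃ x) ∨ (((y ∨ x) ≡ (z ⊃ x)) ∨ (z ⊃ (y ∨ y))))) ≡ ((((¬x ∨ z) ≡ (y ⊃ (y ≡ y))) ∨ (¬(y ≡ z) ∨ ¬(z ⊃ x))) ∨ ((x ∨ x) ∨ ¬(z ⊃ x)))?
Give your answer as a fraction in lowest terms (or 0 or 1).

5/6

z ∨ x = 5/6 ∨ 1/6 = 5/6
¬(z ∨ x) = ¬5/6 = 1/6
¬¬(z ∨ x) = ¬1/6 = 5/6
x ⊃ y = 1/6 ⊃ 1/3 = 1
(x ⊃ y) ⊃ x = 1 ⊃ 1/6 = 1/6
y ∨ x = 1/3 ∨ 1/6 = 1/3
z ⊃ x = 5/6 ⊃ 1/6 = 1/3
(y ∨ x) ≡ (z ⊃ x) = 1/3 ≡ 1/3 = 1
y ∨ y = 1/3 ∨ 1/3 = 1/3
z ⊃ (y ∨ y) = 5/6 ⊃ 1/3 = 1/2
((y ∨ x) ≡ (z ⊃ x)) ∨ (z ⊃ (y ∨ y)) = 1 ∨ 1/2 = 1
((x ⊃ y) ⊃ x) ∨ (((y ∨ x) ≡ (z ⊃ x)) ∨ (z ⊃ (y ∨ y))) = 1/6 ∨ 1 = 1
¬¬(z ∨ x) ⊃ (((x ⊃ y) ⊃ x) ∨ (((y ∨ x) ≡ (z ⊃ x)) ∨ (z ⊃ (y ∨ y)))) = 5/6 ⊃ 1 = 1
¬x = ¬1/6 = 5/6
¬x ∨ z = 5/6 ∨ 5/6 = 5/6
y ≡ y = 1/3 ≡ 1/3 = 1
y ⊃ (y ≡ y) = 1/3 ⊃ 1 = 1
(¬x ∨ z) ≡ (y ⊃ (y ≡ y)) = 5/6 ≡ 1 = 5/6
y ≡ z = 1/3 ≡ 5/6 = 1/2
¬(y ≡ z) = ¬1/2 = 1/2
z ⊃ x = 5/6 ⊃ 1/6 = 1/3
¬(z ⊃ x) = ¬1/3 = 2/3
¬(y ≡ z) ∨ ¬(z ⊃ x) = 1/2 ∨ 2/3 = 2/3
((¬x ∨ z) ≡ (y ⊃ (y ≡ y))) ∨ (¬(y ≡ z) ∨ ¬(z ⊃ x)) = 5/6 ∨ 2/3 = 5/6
x ∨ x = 1/6 ∨ 1/6 = 1/6
z ⊃ x = 5/6 ⊃ 1/6 = 1/3
¬(z ⊃ x) = ¬1/3 = 2/3
(x ∨ x) ∨ ¬(z ⊃ x) = 1/6 ∨ 2/3 = 2/3
(((¬x ∨ z) ≡ (y ⊃ (y ≡ y))) ∨ (¬(y ≡ z) ∨ ¬(z ⊃ x))) ∨ ((x ∨ x) ∨ ¬(z ⊃ x)) = 5/6 ∨ 2/3 = 5/6
(¬¬(z ∨ x) ⊃ (((x ⊃ y) ⊃ x) ∨ (((y ∨ x) ≡ (z ⊃ x)) ∨ (z ⊃ (y ∨ y))))) ≡ ((((¬x ∨ z) ≡ (y ⊃ (y ≡ y))) ∨ (¬(y ≡ z) ∨ ¬(z ⊃ x))) ∨ ((x ∨ x) ∨ ¬(z ⊃ x))) = 1 ≡ 5/6 = 5/6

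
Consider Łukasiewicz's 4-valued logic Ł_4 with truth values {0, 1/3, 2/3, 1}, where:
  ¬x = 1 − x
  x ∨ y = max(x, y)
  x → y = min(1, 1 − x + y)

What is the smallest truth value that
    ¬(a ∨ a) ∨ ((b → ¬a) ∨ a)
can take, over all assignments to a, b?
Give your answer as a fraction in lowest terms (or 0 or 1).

2/3

Take a = 1/3, b = 1:
a ∨ a = 1/3 ∨ 1/3 = 1/3
¬(a ∨ a) = ¬1/3 = 2/3
¬a = ¬1/3 = 2/3
b → ¬a = 1 → 2/3 = 2/3
(b → ¬a) ∨ a = 2/3 ∨ 1/3 = 2/3
¬(a ∨ a) ∨ ((b → ¬a) ∨ a) = 2/3 ∨ 2/3 = 2/3
No assignment yields a value below 2/3, so this is the minimum.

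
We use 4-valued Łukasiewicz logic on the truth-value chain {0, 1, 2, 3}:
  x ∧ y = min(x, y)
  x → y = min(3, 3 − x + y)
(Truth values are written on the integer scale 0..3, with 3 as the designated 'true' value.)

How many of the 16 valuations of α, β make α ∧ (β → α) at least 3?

α = 0, β = 0 ↦ 0  <
α = 0, β = 1 ↦ 0  <
α = 0, β = 2 ↦ 0  <
α = 0, β = 3 ↦ 0  <
α = 1, β = 0 ↦ 1  <
α = 1, β = 1 ↦ 1  <
α = 1, β = 2 ↦ 1  <
α = 1, β = 3 ↦ 1  <
α = 2, β = 0 ↦ 2  <
α = 2, β = 1 ↦ 2  <
α = 2, β = 2 ↦ 2  <
α = 2, β = 3 ↦ 2  <
α = 3, β = 0 ↦ 3  ≥
α = 3, β = 1 ↦ 3  ≥
α = 3, β = 2 ↦ 3  ≥
α = 3, β = 3 ↦ 3  ≥
So 4 of the 16 assignments meet the threshold.

4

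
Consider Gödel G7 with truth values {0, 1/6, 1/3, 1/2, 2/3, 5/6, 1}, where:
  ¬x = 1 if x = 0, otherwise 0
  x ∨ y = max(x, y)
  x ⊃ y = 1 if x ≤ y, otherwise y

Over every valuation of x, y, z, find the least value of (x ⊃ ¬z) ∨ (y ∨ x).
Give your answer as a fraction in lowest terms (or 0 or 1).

Take x = 1/6, y = 0, z = 1/6:
¬z = ¬1/6 = 0
x ⊃ ¬z = 1/6 ⊃ 0 = 0
y ∨ x = 0 ∨ 1/6 = 1/6
(x ⊃ ¬z) ∨ (y ∨ x) = 0 ∨ 1/6 = 1/6
No assignment yields a value below 1/6, so this is the minimum.

1/6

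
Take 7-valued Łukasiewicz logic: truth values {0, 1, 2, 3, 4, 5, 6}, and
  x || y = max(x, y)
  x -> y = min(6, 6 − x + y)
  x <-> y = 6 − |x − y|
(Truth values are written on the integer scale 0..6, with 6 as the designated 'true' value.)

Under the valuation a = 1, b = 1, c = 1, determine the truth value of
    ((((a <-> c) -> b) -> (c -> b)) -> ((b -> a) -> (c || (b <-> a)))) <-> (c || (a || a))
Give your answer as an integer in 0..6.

a <-> c = 1 <-> 1 = 6
(a <-> c) -> b = 6 -> 1 = 1
c -> b = 1 -> 1 = 6
((a <-> c) -> b) -> (c -> b) = 1 -> 6 = 6
b -> a = 1 -> 1 = 6
b <-> a = 1 <-> 1 = 6
c || (b <-> a) = 1 || 6 = 6
(b -> a) -> (c || (b <-> a)) = 6 -> 6 = 6
(((a <-> c) -> b) -> (c -> b)) -> ((b -> a) -> (c || (b <-> a))) = 6 -> 6 = 6
a || a = 1 || 1 = 1
c || (a || a) = 1 || 1 = 1
((((a <-> c) -> b) -> (c -> b)) -> ((b -> a) -> (c || (b <-> a)))) <-> (c || (a || a)) = 6 <-> 1 = 1

1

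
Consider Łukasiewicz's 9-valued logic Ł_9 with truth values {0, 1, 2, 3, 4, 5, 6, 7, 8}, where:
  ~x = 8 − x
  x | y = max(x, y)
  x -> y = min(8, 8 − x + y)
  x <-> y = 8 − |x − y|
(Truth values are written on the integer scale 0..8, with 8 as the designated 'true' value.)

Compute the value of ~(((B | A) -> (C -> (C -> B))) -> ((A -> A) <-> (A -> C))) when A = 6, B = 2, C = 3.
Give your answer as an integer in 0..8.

3

B | A = 2 | 6 = 6
C -> B = 3 -> 2 = 7
C -> (C -> B) = 3 -> 7 = 8
(B | A) -> (C -> (C -> B)) = 6 -> 8 = 8
A -> A = 6 -> 6 = 8
A -> C = 6 -> 3 = 5
(A -> A) <-> (A -> C) = 8 <-> 5 = 5
((B | A) -> (C -> (C -> B))) -> ((A -> A) <-> (A -> C)) = 8 -> 5 = 5
~(((B | A) -> (C -> (C -> B))) -> ((A -> A) <-> (A -> C))) = ~5 = 3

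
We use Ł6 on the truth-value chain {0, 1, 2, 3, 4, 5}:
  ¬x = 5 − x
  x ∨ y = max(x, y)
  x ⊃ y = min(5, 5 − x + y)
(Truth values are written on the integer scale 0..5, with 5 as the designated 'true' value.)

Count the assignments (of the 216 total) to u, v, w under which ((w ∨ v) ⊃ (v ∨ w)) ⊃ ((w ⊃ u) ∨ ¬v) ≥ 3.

value 5: 141 assignments (counts)
value 4: 35 assignments (counts)
value 3: 22 assignments (counts)
value 2: 12 assignments
value 1: 5 assignments
value 0: 1 assignment
So 198 of the 216 assignments meet the threshold.

198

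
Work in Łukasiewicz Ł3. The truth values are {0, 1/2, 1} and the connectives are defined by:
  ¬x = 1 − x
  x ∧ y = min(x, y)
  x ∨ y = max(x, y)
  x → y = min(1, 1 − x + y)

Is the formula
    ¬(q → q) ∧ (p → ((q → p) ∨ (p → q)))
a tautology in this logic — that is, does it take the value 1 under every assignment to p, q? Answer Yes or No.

No

Counterexample: take p = 0, q = 0.
q → q = 0 → 0 = 1
¬(q → q) = ¬1 = 0
q → p = 0 → 0 = 1
p → q = 0 → 0 = 1
(q → p) ∨ (p → q) = 1 ∨ 1 = 1
p → ((q → p) ∨ (p → q)) = 0 → 1 = 1
¬(q → q) ∧ (p → ((q → p) ∨ (p → q))) = 0 ∧ 1 = 0
This gives 0 ≠ 1.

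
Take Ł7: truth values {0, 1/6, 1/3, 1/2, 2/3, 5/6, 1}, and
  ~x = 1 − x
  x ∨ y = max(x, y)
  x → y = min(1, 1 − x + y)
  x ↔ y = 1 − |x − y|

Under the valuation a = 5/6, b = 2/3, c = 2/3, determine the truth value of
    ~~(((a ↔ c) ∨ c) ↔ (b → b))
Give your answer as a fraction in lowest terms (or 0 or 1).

a ↔ c = 5/6 ↔ 2/3 = 5/6
(a ↔ c) ∨ c = 5/6 ∨ 2/3 = 5/6
b → b = 2/3 → 2/3 = 1
((a ↔ c) ∨ c) ↔ (b → b) = 5/6 ↔ 1 = 5/6
~(((a ↔ c) ∨ c) ↔ (b → b)) = ~5/6 = 1/6
~~(((a ↔ c) ∨ c) ↔ (b → b)) = ~1/6 = 5/6

5/6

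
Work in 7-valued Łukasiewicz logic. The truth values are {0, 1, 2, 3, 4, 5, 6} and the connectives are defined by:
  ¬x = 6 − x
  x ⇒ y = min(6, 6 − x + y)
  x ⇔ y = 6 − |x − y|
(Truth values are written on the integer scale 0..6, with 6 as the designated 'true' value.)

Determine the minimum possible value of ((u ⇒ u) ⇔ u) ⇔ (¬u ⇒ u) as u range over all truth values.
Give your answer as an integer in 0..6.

3

Take u = 3:
u ⇒ u = 3 ⇒ 3 = 6
(u ⇒ u) ⇔ u = 6 ⇔ 3 = 3
¬u = ¬3 = 3
¬u ⇒ u = 3 ⇒ 3 = 6
((u ⇒ u) ⇔ u) ⇔ (¬u ⇒ u) = 3 ⇔ 6 = 3
No assignment yields a value below 3, so this is the minimum.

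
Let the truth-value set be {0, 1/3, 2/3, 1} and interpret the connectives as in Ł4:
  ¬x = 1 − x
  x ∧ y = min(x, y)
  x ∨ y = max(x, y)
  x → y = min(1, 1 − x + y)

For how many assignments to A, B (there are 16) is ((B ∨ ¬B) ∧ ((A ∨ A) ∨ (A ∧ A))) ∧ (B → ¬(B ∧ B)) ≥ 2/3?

A = 0, B = 0 ↦ 0  <
A = 0, B = 1/3 ↦ 0  <
A = 0, B = 2/3 ↦ 0  <
A = 0, B = 1 ↦ 0  <
A = 1/3, B = 0 ↦ 1/3  <
A = 1/3, B = 1/3 ↦ 1/3  <
A = 1/3, B = 2/3 ↦ 1/3  <
A = 1/3, B = 1 ↦ 0  <
A = 2/3, B = 0 ↦ 2/3  ≥
A = 2/3, B = 1/3 ↦ 2/3  ≥
A = 2/3, B = 2/3 ↦ 2/3  ≥
A = 2/3, B = 1 ↦ 0  <
A = 1, B = 0 ↦ 1  ≥
A = 1, B = 1/3 ↦ 2/3  ≥
A = 1, B = 2/3 ↦ 2/3  ≥
A = 1, B = 1 ↦ 0  <
So 6 of the 16 assignments meet the threshold.

6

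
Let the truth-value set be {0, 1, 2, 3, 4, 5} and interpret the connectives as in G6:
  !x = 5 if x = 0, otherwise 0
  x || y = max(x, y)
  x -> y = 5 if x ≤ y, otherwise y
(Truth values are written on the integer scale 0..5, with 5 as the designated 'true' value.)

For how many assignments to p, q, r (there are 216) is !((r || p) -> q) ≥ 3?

35

value 5: 35 assignments (counts)
value 0: 181 assignments
So 35 of the 216 assignments meet the threshold.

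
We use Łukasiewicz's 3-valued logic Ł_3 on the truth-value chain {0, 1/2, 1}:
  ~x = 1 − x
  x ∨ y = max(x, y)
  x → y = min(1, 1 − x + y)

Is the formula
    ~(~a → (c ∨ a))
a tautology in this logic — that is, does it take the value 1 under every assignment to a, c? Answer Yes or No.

No

Counterexample: take a = 0, c = 1/2.
~a = ~0 = 1
c ∨ a = 1/2 ∨ 0 = 1/2
~a → (c ∨ a) = 1 → 1/2 = 1/2
~(~a → (c ∨ a)) = ~1/2 = 1/2
This gives 1/2 ≠ 1.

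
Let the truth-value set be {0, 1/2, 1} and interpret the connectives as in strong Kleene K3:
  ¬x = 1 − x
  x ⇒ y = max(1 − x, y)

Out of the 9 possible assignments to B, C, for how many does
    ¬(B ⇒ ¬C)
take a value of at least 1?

1

B = 0, C = 0 ↦ 0  <
B = 0, C = 1/2 ↦ 0  <
B = 0, C = 1 ↦ 0  <
B = 1/2, C = 0 ↦ 0  <
B = 1/2, C = 1/2 ↦ 1/2  <
B = 1/2, C = 1 ↦ 1/2  <
B = 1, C = 0 ↦ 0  <
B = 1, C = 1/2 ↦ 1/2  <
B = 1, C = 1 ↦ 1  ≥
So 1 of the 9 assignments meets the threshold.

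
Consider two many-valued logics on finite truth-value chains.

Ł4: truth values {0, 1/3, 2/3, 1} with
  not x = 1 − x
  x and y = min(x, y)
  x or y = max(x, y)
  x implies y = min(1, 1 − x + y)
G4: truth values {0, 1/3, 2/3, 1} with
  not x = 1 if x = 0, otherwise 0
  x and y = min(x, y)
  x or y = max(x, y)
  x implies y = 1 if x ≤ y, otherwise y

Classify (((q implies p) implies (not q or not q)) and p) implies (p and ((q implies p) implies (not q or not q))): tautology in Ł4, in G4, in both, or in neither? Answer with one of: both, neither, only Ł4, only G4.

both

In Ł4: every assignment gives 1 — tautology.
In G4: every assignment gives 1 — tautology.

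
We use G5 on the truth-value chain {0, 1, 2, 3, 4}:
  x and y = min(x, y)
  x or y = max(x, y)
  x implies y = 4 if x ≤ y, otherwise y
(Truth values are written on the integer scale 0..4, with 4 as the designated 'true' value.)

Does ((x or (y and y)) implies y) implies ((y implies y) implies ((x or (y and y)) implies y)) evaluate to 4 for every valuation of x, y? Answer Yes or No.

At x = 0, y = 2, for instance:
y and y = 2 and 2 = 2
x or (y and y) = 0 or 2 = 2
(x or (y and y)) implies y = 2 implies 2 = 4
y implies y = 2 implies 2 = 4
(x or (y and y)) implies y = 2 implies 2 = 4
(y implies y) implies ((x or (y and y)) implies y) = 4 implies 4 = 4
((x or (y and y)) implies y) implies ((y implies y) implies ((x or (y and y)) implies y)) = 4 implies 4 = 4
and checking the remaining 24 assignments likewise gives ≥ 4 in every case.

Yes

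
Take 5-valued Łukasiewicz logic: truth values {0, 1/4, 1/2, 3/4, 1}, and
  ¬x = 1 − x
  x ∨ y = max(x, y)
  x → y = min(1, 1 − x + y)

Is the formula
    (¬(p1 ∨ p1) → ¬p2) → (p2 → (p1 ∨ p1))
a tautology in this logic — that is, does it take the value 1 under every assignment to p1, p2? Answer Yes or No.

At p1 = 1, p2 = 1/2, for instance:
p1 ∨ p1 = 1 ∨ 1 = 1
¬(p1 ∨ p1) = ¬1 = 0
¬p2 = ¬1/2 = 1/2
¬(p1 ∨ p1) → ¬p2 = 0 → 1/2 = 1
p2 → (p1 ∨ p1) = 1/2 → 1 = 1
(¬(p1 ∨ p1) → ¬p2) → (p2 → (p1 ∨ p1)) = 1 → 1 = 1
and checking the remaining 24 assignments likewise gives ≥ 1 in every case.

Yes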